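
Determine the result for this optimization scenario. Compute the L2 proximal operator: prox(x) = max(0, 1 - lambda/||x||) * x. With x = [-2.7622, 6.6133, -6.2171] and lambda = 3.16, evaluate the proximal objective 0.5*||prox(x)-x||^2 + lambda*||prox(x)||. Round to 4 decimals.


Step 1: Compute ||x||.
||x|| = 9.4878
Step 2: Compute scaling factor.
scale = max(0, 1 - 3.16/9.4878) = 0.6669
Step 3: prox(x) = [-1.8422, 4.4107, -4.1464]
||prox(x)|| = 6.3278
Step 4: Proximal objective.
0.5*||prox-x||^2 = 4.9928
lambda*||prox|| = 19.9958
Total = 24.9886


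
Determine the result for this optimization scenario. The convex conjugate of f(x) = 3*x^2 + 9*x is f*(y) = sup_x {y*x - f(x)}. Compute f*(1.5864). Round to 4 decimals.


f*(y) = sup_x {y*x - a*x^2 - b*x} = sup_x {(y-b)*x - a*x^2}
FOC: (y - b) - 2a*x = 0 => x* = (y - b)/(2a)
x* = (1.5864 - 9)/(2*3) = -1.2356
f*(1.5864) = (y-b)^2/(4a) = (1.5864 - 9)^2/(4*3)
= 54.9615/12 = 4.5801


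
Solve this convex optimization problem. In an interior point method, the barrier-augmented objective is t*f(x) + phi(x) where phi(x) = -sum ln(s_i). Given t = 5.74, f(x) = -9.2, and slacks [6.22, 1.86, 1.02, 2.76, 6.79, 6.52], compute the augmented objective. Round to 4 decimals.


Step 1: Compute log-barrier.
ln values: [1.8278, 0.6206, 0.0198, 1.0152, 1.9155, 1.8749]
phi = -(1.8278 + 0.6206 + 0.0198 + 1.0152 + 1.9155 + 1.8749) = -7.2737
Step 2: Compute augmented objective.
t*f(x) = 5.74*-9.2 = -52.808
Total = -52.808 - 7.2737 = -60.0817


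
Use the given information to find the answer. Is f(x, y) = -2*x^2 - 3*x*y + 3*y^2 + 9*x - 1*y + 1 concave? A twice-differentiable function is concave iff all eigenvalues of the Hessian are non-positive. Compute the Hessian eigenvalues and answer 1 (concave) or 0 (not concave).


The Hessian of f(x,y) = -2*x^2 - 3*x*y + 3*y^2 + 9*x - 1*y + 1 is:
H = [[-4, -3], [-3, 6]]
Trace = -4 + 6 = 2
Determinant = -4*6 - (-3)^2 = -33
Discriminant = (2)^2 - 4*-33 = 136.0
Eigenvalues: lambda_1 = -4.831, lambda_2 = 6.831
The function is not concave.

0


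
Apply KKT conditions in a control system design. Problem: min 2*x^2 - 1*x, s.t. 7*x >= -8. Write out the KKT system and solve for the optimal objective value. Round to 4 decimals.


Step 1: Try lambda = 0 (constraint inactive).
Stationarity: 2*2*x - 1 = 0
x* = 1/(2*2) = 0.25
Check constraint: 7*0.25 = 1.75 >= -8 -- satisfied.
Step 2: Compute optimal value.
f(x*) = 2*0.25^2 - 1*0.25 = -0.125


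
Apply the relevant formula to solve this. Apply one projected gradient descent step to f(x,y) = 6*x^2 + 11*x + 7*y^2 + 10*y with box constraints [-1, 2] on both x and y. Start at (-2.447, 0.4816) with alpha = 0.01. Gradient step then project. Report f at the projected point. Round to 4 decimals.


Step 1: Compute gradient at (-2.447, 0.4816).
grad_x = 2*6*-2.447 + 11 = -18.364
grad_y = 2*7*0.4816 + 10 = 16.7424
Step 2: Gradient step.
x_raw = -2.447 - 0.01*-18.364 = -2.2634
y_raw = 0.4816 - 0.01*16.7424 = 0.3142
Step 3: Project onto [-1, 2].
x_proj = clip(-2.2634) = -1.0
y_proj = clip(0.3142) = 0.3142
Step 4: Evaluate f.
f(-1.0, 0.3142) = -1.1673


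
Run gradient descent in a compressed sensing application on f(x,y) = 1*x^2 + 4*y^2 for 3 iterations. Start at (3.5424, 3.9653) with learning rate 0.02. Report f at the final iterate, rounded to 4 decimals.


Gradient descent on f(x,y) = 1*x^2 + 4*y^2.
Starting point: (3.5424, 3.9653), alpha = 0.02
Step 1: grad_x = 2*1*3.5424 = 7.0848, grad_y = 2*4*3.9653 = 31.7224
  x_1 = 3.5424 - 0.02*7.0848 = 3.4007
  y_1 = 3.9653 - 0.02*31.7224 = 3.3309
Step 2: grad_x = 2*1*3.4007 = 6.8014, grad_y = 2*4*3.3309 = 26.6468
  x_2 = 3.4007 - 0.02*6.8014 = 3.2647
  y_2 = 3.3309 - 0.02*26.6468 = 2.7979
Step 3: grad_x = 2*1*3.2647 = 6.5294, grad_y = 2*4*2.7979 = 22.3833
  x_3 = 3.2647 - 0.02*6.5294 = 3.1341
  y_3 = 2.7979 - 0.02*22.3833 = 2.3502
f(3.1341, 2.3502) = 1*3.1341^2 + 4*2.3502^2 = 31.9172


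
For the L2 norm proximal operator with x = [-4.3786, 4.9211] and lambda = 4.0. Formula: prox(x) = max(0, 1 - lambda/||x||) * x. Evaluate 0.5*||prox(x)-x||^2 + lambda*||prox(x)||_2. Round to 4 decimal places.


Step 1: Compute ||x||.
||x|| = 6.5871
Step 2: Compute scaling factor.
scale = max(0, 1 - 4.0/6.5871) = 0.3927
Step 3: prox(x) = [-1.7197, 1.9328]
||prox(x)|| = 2.5871
Step 4: Proximal objective.
0.5*||prox-x||^2 = 8.0
lambda*||prox|| = 10.3484
Total = 18.3482


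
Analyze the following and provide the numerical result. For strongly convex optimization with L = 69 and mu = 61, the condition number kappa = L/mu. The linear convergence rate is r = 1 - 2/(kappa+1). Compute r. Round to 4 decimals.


Step 1: Compute the condition number.
kappa = L/mu = 69/61 = 1.1311
Step 2: Compute the convergence rate.
r = 1 - 2/(kappa + 1) = 1 - 2*mu/(L + mu) = (L - mu)/(L + mu) = 8/130 = 0.0615


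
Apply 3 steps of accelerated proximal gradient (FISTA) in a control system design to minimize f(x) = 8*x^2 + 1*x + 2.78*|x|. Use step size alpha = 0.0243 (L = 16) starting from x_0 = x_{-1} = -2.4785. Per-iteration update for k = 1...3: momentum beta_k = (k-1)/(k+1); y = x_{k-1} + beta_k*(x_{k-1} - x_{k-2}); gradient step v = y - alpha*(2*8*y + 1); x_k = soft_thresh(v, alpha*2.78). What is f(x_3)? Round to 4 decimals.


FISTA on f(x) = 8*x^2 + 1*x + 2.78*|x|
L = 16, alpha = 0.0243
Iteration 1: beta = 0.0, y = -2.4785 + 0.0*(-2.4785 + 2.4785) = -2.4785
  grad(y) = -38.656, v = y - alpha*grad = -1.5392
  prox(v) = soft_thresh(-1.5392, 0.0676) = -1.4716
Iteration 2: beta = 0.3333, y = -1.4716 + 0.3333*(-1.4716 + 2.4785) = -1.136
  grad(y) = -17.1756, v = y - alpha*grad = -0.7186
  prox(v) = soft_thresh(-0.7186, 0.0676) = -0.6511
Iteration 3: beta = 0.5, y = -0.6511 + 0.5*(-0.6511 + 1.4716) = -0.2408
  grad(y) = -2.8524, v = y - alpha*grad = -0.1715
  prox(v) = soft_thresh(-0.1715, 0.0676) = -0.1039
f(x_3) = 8*(-0.1039)^2 + 1*(-0.1039) + 2.78*|-0.1039| = 0.2713


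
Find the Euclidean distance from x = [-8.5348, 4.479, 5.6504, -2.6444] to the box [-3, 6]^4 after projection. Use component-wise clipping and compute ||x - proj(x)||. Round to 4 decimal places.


Project each component onto [-3, 6].
clip(-8.5348) = -3.0, clip(4.479) = 4.479, clip(5.6504) = 5.6504, clip(-2.6444) = -2.6444
Projection = [-3.0, 4.479, 5.6504, -2.6444]
Squared diffs: [30.634, 0.0, 0.0, 0.0]
Distance = sqrt(30.634) = 5.5348


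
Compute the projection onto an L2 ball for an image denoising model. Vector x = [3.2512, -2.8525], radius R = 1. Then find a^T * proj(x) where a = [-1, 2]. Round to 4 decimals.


Step 1: Compute ||x|| (intermediates to 6 decimals).
||x|| = sqrt(3.2512^2 + (-2.8525)^2) = 4.325166
Step 2: Project.
Since ||x|| > R, scale = R/||x|| = 1/4.325166 = 0.231205, proj(x) = scale * x
proj(x) = [0.751694, -0.659512]
Step 3: Dot product.
a^T * proj(x) = -1*0.751694 + 2*(-0.659512) = -2.0707


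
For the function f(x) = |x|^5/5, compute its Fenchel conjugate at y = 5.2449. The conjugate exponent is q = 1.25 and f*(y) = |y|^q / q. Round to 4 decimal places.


The conjugate exponent q satisfies 1/p + 1/q = 1.
p = 5, so q = 5/(5 - 1) = 1.25
|y|^q = 5.2449^1.25 = 7.9373
f*(5.2449) = 7.9373 / 1.25 = 6.3498


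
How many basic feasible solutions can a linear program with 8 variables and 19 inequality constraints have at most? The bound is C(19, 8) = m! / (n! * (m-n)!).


Each vertex corresponds to some choice of n active constraints out of m, so the number of vertices is at most C(m, n) = m! / (n!(m-n)!).
m = 19, n = 8
Numerator: 19 * 18 * 17 * 16 * 15 * 14 * 13 * 12
Denominator: 8! = 40320
C(19, 8) = 75582


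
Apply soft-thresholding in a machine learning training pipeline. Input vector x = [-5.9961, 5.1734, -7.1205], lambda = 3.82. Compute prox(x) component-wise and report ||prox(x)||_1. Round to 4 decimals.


Soft-thresholding with lambda = 3.82:
prox(-5.9961) = sign(-5.9961)*max(|-5.9961| - 3.82, 0) = -2.1761
prox(5.1734) = sign(5.1734)*max(|5.1734| - 3.82, 0) = 1.3534
prox(-7.1205) = sign(-7.1205)*max(|-7.1205| - 3.82, 0) = -3.3005
prox(x) = [-2.1761, 1.3534, -3.3005]
||prox(x)||_1 = 2.1761 + 1.3534 + 3.3005 = 6.83


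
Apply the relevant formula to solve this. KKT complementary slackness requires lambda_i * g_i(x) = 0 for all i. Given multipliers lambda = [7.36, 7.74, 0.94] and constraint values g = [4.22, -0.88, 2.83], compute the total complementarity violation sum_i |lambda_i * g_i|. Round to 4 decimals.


KKT complementary slackness check:
lambda_1 * g_1 = 7.36 * 4.22 = 31.0592
lambda_2 * g_2 = 7.74 * -0.88 = -6.8112
lambda_3 * g_3 = 0.94 * 2.83 = 2.6602
Total violation = 31.0592 + 6.8112 + 2.6602 = 40.5306


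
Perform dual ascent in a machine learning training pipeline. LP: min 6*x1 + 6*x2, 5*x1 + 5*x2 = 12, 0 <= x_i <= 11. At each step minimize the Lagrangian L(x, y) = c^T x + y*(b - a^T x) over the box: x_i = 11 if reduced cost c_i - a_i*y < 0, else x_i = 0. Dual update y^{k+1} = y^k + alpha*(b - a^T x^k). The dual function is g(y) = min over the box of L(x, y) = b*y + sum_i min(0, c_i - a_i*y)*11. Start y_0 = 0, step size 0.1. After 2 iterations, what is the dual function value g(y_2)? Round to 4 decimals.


Dual ascent for LP: min 6*x1 + 6*x2, 5*x1 + 5*x2 = 12, 0 <= x_i <= 11
Step 1: y^k = 0.0, reduced costs: (6.0, 6.0)
  x^k = (0.0, 0.0), subgradient = b - a^T x = 12.0
  y^{k+1} = 0.0 + 0.1*12.0 = 1.2
Step 2: y^k = 1.2, reduced costs: (0.0, 0.0)
  x^k = (0.0, 0.0), subgradient = b - a^T x = 12.0
  y^{k+1} = 1.2 + 0.1*12.0 = 2.4
Dual objective at y_2 = 2.4: reduced costs (-6.0, -6.0), box minimizer x = (11.0, 11.0)
g(y_2) = b*y + (c1 - a1*y)*x1 + (c2 - a2*y)*x2 = 12*2.4 + (-6.0)*11.0 + (-6.0)*11.0 = 28.8 - 66.0 - 66.0 = -103.2


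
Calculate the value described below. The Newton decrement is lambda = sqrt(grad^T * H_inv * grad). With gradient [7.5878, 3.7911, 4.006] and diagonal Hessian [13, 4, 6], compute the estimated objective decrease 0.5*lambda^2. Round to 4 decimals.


Step 1: H is diagonal, so H^(-1) * g = [0.5837, 0.9478, 0.6677].
Step 2: g^T H^(-1) g = sum_i g_i^2 / H_ii
  = (7.5878)^2/13 + (3.7911)^2/4 + (4.006)^2/6
  = 4.4288 + 3.5931 + 2.6747 = 10.6966
Step 3: Objective decrease = 0.5 * g^T H^(-1) g = 5.3483


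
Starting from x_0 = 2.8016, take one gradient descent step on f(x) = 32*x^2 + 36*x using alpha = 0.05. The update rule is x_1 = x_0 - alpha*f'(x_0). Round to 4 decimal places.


We compute the gradient at x_0 and apply the update.
f'(x) = 64*x + 36
f'(2.8016) = 64*2.8016 + 36 = 215.3024
x_1 = 2.8016 - 0.05*215.3024 = -7.9635


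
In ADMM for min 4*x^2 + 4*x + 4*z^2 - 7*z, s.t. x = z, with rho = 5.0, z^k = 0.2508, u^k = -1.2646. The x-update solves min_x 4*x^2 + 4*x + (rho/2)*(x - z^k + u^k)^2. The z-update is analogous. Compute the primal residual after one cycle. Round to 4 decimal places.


ADMM iteration with rho = 5.0, z^k = 0.2508, u^k = -1.2646
Step 1: x-update.
Minimize 4*x^2 + 4*x + (5.0/2)*(x - 0.2508 - 1.2646)^2
FOC: (2*4 + 5.0)*x = -4 + 5.0*(0.2508 + 1.2646)
x^{k+1} = 0.2752
Step 2: z-update.
Minimize 4*z^2 - 7*z + (5.0/2)*(0.2752 - z - 1.2646)^2
FOC: (2*4 + 5.0)*z = 7 + 5.0*(0.2752 - 1.2646)
z^{k+1} = 0.1579
Step 3: u-update.
u^{k+1} = -1.2646 + 0.2752 - 0.1579 = -1.1474
Step 4: Primal residual = |0.2752 - 0.1579| = 0.1172


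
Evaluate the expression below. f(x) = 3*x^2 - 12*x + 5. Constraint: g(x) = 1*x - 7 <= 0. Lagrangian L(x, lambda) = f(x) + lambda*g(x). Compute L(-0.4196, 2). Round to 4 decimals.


Step 1: Evaluate f(x).
f(-0.4196) = 3*(-0.4196)^2 - 12*(-0.4196) + 5 = 10.5634
Step 2: Evaluate g(x).
g(-0.4196) = 1*-0.4196 - 7 = -7.4196
Step 3: Compute Lagrangian.
L = 10.5634 + 2*-7.4196 = -4.2758


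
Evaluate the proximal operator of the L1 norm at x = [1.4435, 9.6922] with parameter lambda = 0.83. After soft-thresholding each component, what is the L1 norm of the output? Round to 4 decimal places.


Soft-thresholding with lambda = 0.83:
prox(1.4435) = sign(1.4435)*max(|1.4435| - 0.83, 0) = 0.6135
prox(9.6922) = sign(9.6922)*max(|9.6922| - 0.83, 0) = 8.8622
prox(x) = [0.6135, 8.8622]
||prox(x)||_1 = 0.6135 + 8.8622 = 9.4757


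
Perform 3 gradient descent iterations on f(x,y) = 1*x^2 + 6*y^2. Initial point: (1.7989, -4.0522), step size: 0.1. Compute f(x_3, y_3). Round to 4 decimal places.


Gradient descent on f(x,y) = 1*x^2 + 6*y^2.
Starting point: (1.7989, -4.0522), alpha = 0.1
Step 1: grad_x = 2*1*1.7989 = 3.5978, grad_y = 2*6*-4.0522 = -48.6264
  x_1 = 1.7989 - 0.1*3.5978 = 1.4391
  y_1 = -4.0522 - 0.1*-48.6264 = 0.8104
Step 2: grad_x = 2*1*1.4391 = 2.8782, grad_y = 2*6*0.8104 = 9.7253
  x_2 = 1.4391 - 0.1*2.8782 = 1.1513
  y_2 = 0.8104 - 0.1*9.7253 = -0.1621
Step 3: grad_x = 2*1*1.1513 = 2.3026, grad_y = 2*6*-0.1621 = -1.9451
  x_3 = 1.1513 - 0.1*2.3026 = 0.921
  y_3 = -0.1621 - 0.1*-1.9451 = 0.0324
f(0.921, 0.0324) = 1*0.921^2 + 6*0.0324^2 = 0.8546


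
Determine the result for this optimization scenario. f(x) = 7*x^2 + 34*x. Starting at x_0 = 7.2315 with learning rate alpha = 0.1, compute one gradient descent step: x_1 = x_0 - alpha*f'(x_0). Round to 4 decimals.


We compute the gradient at x_0 and apply the update.
f'(x) = 14*x + 34
f'(7.2315) = 14*7.2315 + 34 = 135.241
x_1 = 7.2315 - 0.1*135.241 = -6.2926


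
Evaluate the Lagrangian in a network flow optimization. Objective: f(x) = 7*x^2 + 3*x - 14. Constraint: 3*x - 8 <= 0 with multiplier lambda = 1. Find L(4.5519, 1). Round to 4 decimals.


Step 1: Evaluate f(x).
f(4.5519) = 7*4.5519^2 + 3*4.5519 - 14 = 144.6943
Step 2: Evaluate g(x).
g(4.5519) = 3*4.5519 - 8 = 5.6557
Step 3: Compute Lagrangian.
L = 144.6943 + 1*5.6557 = 150.35


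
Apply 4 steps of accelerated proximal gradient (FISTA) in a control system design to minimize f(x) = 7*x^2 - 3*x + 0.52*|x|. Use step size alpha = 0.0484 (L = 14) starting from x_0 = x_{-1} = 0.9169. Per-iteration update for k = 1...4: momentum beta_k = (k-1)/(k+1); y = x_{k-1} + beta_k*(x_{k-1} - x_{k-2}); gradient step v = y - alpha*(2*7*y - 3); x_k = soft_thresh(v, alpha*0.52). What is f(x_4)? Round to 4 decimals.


FISTA on f(x) = 7*x^2 - 3*x + 0.52*|x|
L = 14, alpha = 0.0484
Iteration 1: beta = 0.0, y = 0.9169 + 0.0*(0.9169 - 0.9169) = 0.9169
  grad(y) = 9.8366, v = y - alpha*grad = 0.4408
  prox(v) = soft_thresh(0.4408, 0.0252) = 0.4156
Iteration 2: beta = 0.3333, y = 0.4156 + 0.3333*(0.4156 - 0.9169) = 0.2486
  grad(y) = 0.4798, v = y - alpha*grad = 0.2253
  prox(v) = soft_thresh(0.2253, 0.0252) = 0.2002
Iteration 3: beta = 0.5, y = 0.2002 + 0.5*(0.2002 - 0.4156) = 0.0924
  grad(y) = -1.706, v = y - alpha*grad = 0.175
  prox(v) = soft_thresh(0.175, 0.0252) = 0.1498
Iteration 4: beta = 0.6, y = 0.1498 + 0.6*(0.1498 - 0.2002) = 0.1196
  grad(y) = -1.3252, v = y - alpha*grad = 0.1838
  prox(v) = soft_thresh(0.1838, 0.0252) = 0.1586
f(x_4) = 7*0.1586^2 - 3*0.1586 + 0.52*|0.1586| = -0.2173


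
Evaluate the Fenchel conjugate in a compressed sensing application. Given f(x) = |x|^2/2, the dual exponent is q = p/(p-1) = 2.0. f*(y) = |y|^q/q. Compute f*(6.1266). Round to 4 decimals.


The conjugate exponent q satisfies 1/p + 1/q = 1.
p = 2, so q = 2/(2 - 1) = 2.0
|y|^q = 6.1266^2.0 = 37.5352
f*(6.1266) = 37.5352 / 2.0 = 18.7676


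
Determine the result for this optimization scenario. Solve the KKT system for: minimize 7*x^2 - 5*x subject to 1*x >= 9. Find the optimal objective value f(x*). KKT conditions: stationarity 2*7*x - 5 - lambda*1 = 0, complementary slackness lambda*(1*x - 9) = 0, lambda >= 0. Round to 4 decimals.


Step 1: Try lambda = 0 (constraint inactive).
x_unc = 5/(2*7) = 0.3571
Check: 1*0.3571 = 0.3571 < 9 -- violated!
Step 2: Constraint must be active: 1*x = 9
x* = 9/1 = 9.0
lambda = (2*7*9.0 - 5)/1 = 121.0
Step 3: Compute optimal value.
f(x*) = 7*9.0^2 - 5*9.0 = 522.0


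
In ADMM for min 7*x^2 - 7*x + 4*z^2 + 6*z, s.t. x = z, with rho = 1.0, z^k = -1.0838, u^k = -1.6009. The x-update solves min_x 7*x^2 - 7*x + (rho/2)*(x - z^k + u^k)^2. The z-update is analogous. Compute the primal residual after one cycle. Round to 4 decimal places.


ADMM iteration with rho = 1.0, z^k = -1.0838, u^k = -1.6009
Step 1: x-update.
Minimize 7*x^2 - 7*x + (1.0/2)*(x + 1.0838 - 1.6009)^2
FOC: (2*7 + 1.0)*x = 7 + 1.0*(-1.0838 + 1.6009)
x^{k+1} = 0.5011
Step 2: z-update.
Minimize 4*z^2 + 6*z + (1.0/2)*(0.5011 - z - 1.6009)^2
FOC: (2*4 + 1.0)*z = -6 + 1.0*(0.5011 - 1.6009)
z^{k+1} = -0.7889
Step 3: u-update.
u^{k+1} = -1.6009 + 0.5011 + 0.7889 = -0.3109
Step 4: Primal residual = |0.5011 + 0.7889| = 1.29


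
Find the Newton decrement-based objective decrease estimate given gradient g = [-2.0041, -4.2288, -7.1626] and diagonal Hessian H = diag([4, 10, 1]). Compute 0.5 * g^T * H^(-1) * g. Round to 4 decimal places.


Step 1: H is diagonal, so H^(-1) * g = [-0.501, -0.4229, -7.1626].
Step 2: g^T H^(-1) g = sum_i g_i^2 / H_ii
  = (-2.0041)^2/4 + (-4.2288)^2/10 + (-7.1626)^2/1
  = 1.0041 + 1.7883 + 51.3028 = 54.0952
Step 3: Objective decrease = 0.5 * g^T H^(-1) g = 27.0476


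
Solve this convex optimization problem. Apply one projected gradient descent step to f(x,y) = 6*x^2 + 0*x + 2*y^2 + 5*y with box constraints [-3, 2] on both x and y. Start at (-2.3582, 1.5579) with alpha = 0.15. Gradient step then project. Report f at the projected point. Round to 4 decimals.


Step 1: Compute gradient at (-2.3582, 1.5579).
grad_x = 2*6*-2.3582 + 0 = -28.2984
grad_y = 2*2*1.5579 + 5 = 11.2316
Step 2: Gradient step.
x_raw = -2.3582 - 0.15*-28.2984 = 1.8866
y_raw = 1.5579 - 0.15*11.2316 = -0.1268
Step 3: Project onto [-3, 2].
x_proj = clip(1.8866) = 1.8866
y_proj = clip(-0.1268) = -0.1268
Step 4: Evaluate f.
f(1.8866, -0.1268) = 20.7526


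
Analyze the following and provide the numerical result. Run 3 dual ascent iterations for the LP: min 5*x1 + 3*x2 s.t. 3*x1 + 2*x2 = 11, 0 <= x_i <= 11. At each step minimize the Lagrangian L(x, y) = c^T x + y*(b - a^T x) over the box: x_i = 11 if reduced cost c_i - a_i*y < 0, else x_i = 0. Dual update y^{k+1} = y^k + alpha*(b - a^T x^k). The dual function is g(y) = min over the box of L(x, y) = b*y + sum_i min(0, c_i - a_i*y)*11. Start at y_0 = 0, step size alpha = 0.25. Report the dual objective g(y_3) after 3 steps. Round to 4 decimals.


Dual ascent for LP: min 5*x1 + 3*x2, 3*x1 + 2*x2 = 11, 0 <= x_i <= 11
Step 1: y^k = 0.0, reduced costs: (5.0, 3.0)
  x^k = (0.0, 0.0), subgradient = b - a^T x = 11.0
  y^{k+1} = 0.0 + 0.25*11.0 = 2.75
Step 2: y^k = 2.75, reduced costs: (-3.25, -2.5)
  x^k = (11.0, 11.0), subgradient = b - a^T x = -44.0
  y^{k+1} = 2.75 + 0.25*-44.0 = -8.25
Step 3: y^k = -8.25, reduced costs: (29.75, 19.5)
  x^k = (0.0, 0.0), subgradient = b - a^T x = 11.0
  y^{k+1} = -8.25 + 0.25*11.0 = -5.5
Dual objective at y_3 = -5.5: reduced costs (21.5, 14.0), box minimizer x = (0.0, 0.0)
g(y_3) = b*y + (c1 - a1*y)*x1 + (c2 - a2*y)*x2 = 11*(-5.5) + 21.5*0.0 + 14.0*0.0 = -60.5 + 0.0 + 0.0 = -60.5


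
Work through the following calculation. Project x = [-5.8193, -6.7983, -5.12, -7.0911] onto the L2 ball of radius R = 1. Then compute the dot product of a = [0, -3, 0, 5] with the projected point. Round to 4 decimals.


Step 1: Compute ||x|| (intermediates to 6 decimals).
||x|| = sqrt((-5.8193)^2 + (-6.7983)^2 + (-5.12)^2 + (-7.0911)^2) = 12.513162
Step 2: Project.
Since ||x|| > R, scale = R/||x|| = 1/12.513162 = 0.079916, proj(x) = scale * x
proj(x) = [-0.465055, -0.543293, -0.40917, -0.566692]
Step 3: Dot product.
a^T * proj(x) = 0*(-0.465055) - 3*(-0.543293) + 0*(-0.40917) + 5*(-0.566692) = -1.2036


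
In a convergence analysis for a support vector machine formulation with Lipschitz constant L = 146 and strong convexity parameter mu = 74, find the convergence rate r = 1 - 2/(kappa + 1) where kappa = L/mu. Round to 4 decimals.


Step 1: Compute the condition number.
kappa = L/mu = 146/74 = 1.973
Step 2: Compute the convergence rate.
r = 1 - 2/(kappa + 1) = 1 - 2*mu/(L + mu) = (L - mu)/(L + mu) = 72/220 = 0.3273


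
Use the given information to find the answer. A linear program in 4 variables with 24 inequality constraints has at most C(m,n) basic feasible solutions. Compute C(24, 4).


Each vertex corresponds to some choice of n active constraints out of m, so the number of vertices is at most C(m, n) = m! / (n!(m-n)!).
m = 24, n = 4
Numerator: 24 * 23 * 22 * 21
Denominator: 4! = 24
C(24, 4) = 10626


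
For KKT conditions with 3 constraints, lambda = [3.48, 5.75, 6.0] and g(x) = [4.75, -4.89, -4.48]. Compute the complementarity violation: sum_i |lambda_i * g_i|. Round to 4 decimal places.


KKT complementary slackness check:
lambda_1 * g_1 = 3.48 * 4.75 = 16.53
lambda_2 * g_2 = 5.75 * -4.89 = -28.1175
lambda_3 * g_3 = 6.0 * -4.48 = -26.88
Total violation = 16.53 + 28.1175 + 26.88 = 71.5275


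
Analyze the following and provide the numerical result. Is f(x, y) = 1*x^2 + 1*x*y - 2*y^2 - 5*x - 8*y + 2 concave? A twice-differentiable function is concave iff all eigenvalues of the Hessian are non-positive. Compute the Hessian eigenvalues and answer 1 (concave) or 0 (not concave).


The Hessian of f(x,y) = 1*x^2 + 1*x*y - 2*y^2 - 5*x - 8*y + 2 is:
H = [[2, 1], [1, -4]]
Trace = 2 - 4 = -2
Determinant = 2*-4 - (1)^2 = -9
Discriminant = (-2)^2 - 4*-9 = 40.0
Eigenvalues: lambda_1 = -4.1623, lambda_2 = 2.1623
The function is not concave.

0


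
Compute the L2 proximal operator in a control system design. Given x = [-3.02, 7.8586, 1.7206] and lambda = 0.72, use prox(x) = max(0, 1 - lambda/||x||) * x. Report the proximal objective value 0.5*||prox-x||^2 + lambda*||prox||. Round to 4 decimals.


Step 1: Compute ||x||.
||x|| = 8.5929
Step 2: Compute scaling factor.
scale = max(0, 1 - 0.72/8.5929) = 0.9162
Step 3: prox(x) = [-2.767, 7.2001, 1.5764]
||prox(x)|| = 7.8729
Step 4: Proximal objective.
0.5*||prox-x||^2 = 0.2592
lambda*||prox|| = 5.6685
Total = 5.9277


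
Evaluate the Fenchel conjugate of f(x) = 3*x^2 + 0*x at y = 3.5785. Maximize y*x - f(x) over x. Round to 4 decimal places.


f*(y) = sup_x {y*x - a*x^2 - b*x} = sup_x {(y-b)*x - a*x^2}
FOC: (y - b) - 2a*x = 0 => x* = (y - b)/(2a)
x* = (3.5785 - 0)/(2*3) = 0.5964
f*(3.5785) = (y-b)^2/(4a) = (3.5785 - 0)^2/(4*3)
= 12.8057/12 = 1.0671


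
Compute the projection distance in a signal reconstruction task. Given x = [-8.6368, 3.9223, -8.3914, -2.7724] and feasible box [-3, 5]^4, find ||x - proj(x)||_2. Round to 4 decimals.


Project each component onto [-3, 5].
clip(-8.6368) = -3.0, clip(3.9223) = 3.9223, clip(-8.3914) = -3.0, clip(-2.7724) = -2.7724
Projection = [-3.0, 3.9223, -3.0, -2.7724]
Squared diffs: [31.7735, 0.0, 29.0672, 0.0]
Distance = sqrt(60.8407) = 7.8


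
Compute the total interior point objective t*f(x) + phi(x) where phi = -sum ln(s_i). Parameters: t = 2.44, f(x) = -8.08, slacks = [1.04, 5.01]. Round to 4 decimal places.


Step 1: Compute log-barrier.
ln values: [0.0392, 1.6114]
phi = -(0.0392 + 1.6114) = -1.6507
Step 2: Compute augmented objective.
t*f(x) = 2.44*-8.08 = -19.7152
Total = -19.7152 - 1.6507 = -21.3659


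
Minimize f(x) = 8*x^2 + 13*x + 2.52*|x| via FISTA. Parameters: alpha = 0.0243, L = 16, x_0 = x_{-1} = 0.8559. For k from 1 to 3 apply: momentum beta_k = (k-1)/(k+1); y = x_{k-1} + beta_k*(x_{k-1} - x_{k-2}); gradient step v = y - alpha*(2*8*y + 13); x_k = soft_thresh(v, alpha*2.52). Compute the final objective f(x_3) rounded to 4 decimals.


FISTA on f(x) = 8*x^2 + 13*x + 2.52*|x|
L = 16, alpha = 0.0243
Iteration 1: beta = 0.0, y = 0.8559 + 0.0*(0.8559 - 0.8559) = 0.8559
  grad(y) = 26.6944, v = y - alpha*grad = 0.2072
  prox(v) = soft_thresh(0.2072, 0.0612) = 0.146
Iteration 2: beta = 0.3333, y = 0.146 + 0.3333*(0.146 - 0.8559) = -0.0906
  grad(y) = 11.5497, v = y - alpha*grad = -0.3713
  prox(v) = soft_thresh(-0.3713, 0.0612) = -0.3101
Iteration 3: beta = 0.5, y = -0.3101 + 0.5*(-0.3101 - 0.146) = -0.5381
  grad(y) = 4.3905, v = y - alpha*grad = -0.6448
  prox(v) = soft_thresh(-0.6448, 0.0612) = -0.5835
f(x_3) = 8*(-0.5835)^2 + 13*(-0.5835) + 2.52*|-0.5835| = -3.3914


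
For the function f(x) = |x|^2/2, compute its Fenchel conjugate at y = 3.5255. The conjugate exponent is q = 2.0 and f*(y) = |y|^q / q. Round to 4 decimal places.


The conjugate exponent q satisfies 1/p + 1/q = 1.
p = 2, so q = 2/(2 - 1) = 2.0
|y|^q = 3.5255^2.0 = 12.4292
f*(3.5255) = 12.4292 / 2.0 = 6.2146


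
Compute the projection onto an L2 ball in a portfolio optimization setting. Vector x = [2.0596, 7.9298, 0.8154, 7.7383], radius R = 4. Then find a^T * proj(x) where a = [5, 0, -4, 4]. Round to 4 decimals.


Step 1: Compute ||x|| (intermediates to 6 decimals).
||x|| = sqrt(2.0596^2 + 7.9298^2 + 0.8154^2 + 7.7383^2) = 11.299108
Step 2: Project.
Since ||x|| > R, scale = R/||x|| = 4/11.299108 = 0.35401, proj(x) = scale * x
proj(x) = [0.729119, 2.807228, 0.28866, 2.739436]
Step 3: Dot product.
a^T * proj(x) = 5*0.729119 + 0*2.807228 - 4*0.28866 + 4*2.739436 = 13.4487


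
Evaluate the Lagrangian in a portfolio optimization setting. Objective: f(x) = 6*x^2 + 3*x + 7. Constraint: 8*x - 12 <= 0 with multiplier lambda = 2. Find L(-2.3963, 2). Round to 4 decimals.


Step 1: Evaluate f(x).
f(-2.3963) = 6*(-2.3963)^2 + 3*(-2.3963) + 7 = 34.2646
Step 2: Evaluate g(x).
g(-2.3963) = 8*-2.3963 - 12 = -31.1704
Step 3: Compute Lagrangian.
L = 34.2646 + 2*-31.1704 = -28.0762


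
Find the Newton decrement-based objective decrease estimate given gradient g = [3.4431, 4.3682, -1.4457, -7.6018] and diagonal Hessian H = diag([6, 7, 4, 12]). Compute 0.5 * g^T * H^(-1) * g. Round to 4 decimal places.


Step 1: H is diagonal, so H^(-1) * g = [0.5739, 0.624, -0.3614, -0.6335].
Step 2: g^T H^(-1) g = sum_i g_i^2 / H_ii
  = (3.4431)^2/6 + (4.3682)^2/7 + (-1.4457)^2/4 + (-7.6018)^2/12
  = 1.9758 + 2.7259 + 0.5225 + 4.8156 = 10.0398
Step 3: Objective decrease = 0.5 * g^T H^(-1) g = 5.0199


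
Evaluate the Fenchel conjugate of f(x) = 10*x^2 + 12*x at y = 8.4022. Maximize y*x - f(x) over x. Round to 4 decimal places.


f*(y) = sup_x {y*x - a*x^2 - b*x} = sup_x {(y-b)*x - a*x^2}
FOC: (y - b) - 2a*x = 0 => x* = (y - b)/(2a)
x* = (8.4022 - 12)/(2*10) = -0.1799
f*(8.4022) = (y-b)^2/(4a) = (8.4022 - 12)^2/(4*10)
= 12.9442/40 = 0.3236


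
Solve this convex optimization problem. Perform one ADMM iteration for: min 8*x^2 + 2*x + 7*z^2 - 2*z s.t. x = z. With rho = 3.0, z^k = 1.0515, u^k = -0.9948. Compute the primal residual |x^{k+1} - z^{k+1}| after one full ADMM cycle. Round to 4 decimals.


ADMM iteration with rho = 3.0, z^k = 1.0515, u^k = -0.9948
Step 1: x-update.
Minimize 8*x^2 + 2*x + (3.0/2)*(x - 1.0515 - 0.9948)^2
FOC: (2*8 + 3.0)*x = -2 + 3.0*(1.0515 + 0.9948)
x^{k+1} = 0.2178
Step 2: z-update.
Minimize 7*z^2 - 2*z + (3.0/2)*(0.2178 - z - 0.9948)^2
FOC: (2*7 + 3.0)*z = 2 + 3.0*(0.2178 - 0.9948)
z^{k+1} = -0.0195
Step 3: u-update.
u^{k+1} = -0.9948 + 0.2178 + 0.0195 = -0.7575
Step 4: Primal residual = |0.2178 + 0.0195| = 0.2373


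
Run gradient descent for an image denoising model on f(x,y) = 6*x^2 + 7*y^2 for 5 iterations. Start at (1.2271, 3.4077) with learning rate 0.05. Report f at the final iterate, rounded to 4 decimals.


Gradient descent on f(x,y) = 6*x^2 + 7*y^2.
Starting point: (1.2271, 3.4077), alpha = 0.05
Step 1: grad_x = 2*6*1.2271 = 14.7252, grad_y = 2*7*3.4077 = 47.7078
  x_1 = 1.2271 - 0.05*14.7252 = 0.4908
  y_1 = 3.4077 - 0.05*47.7078 = 1.0223
Step 2: grad_x = 2*6*0.4908 = 5.8901, grad_y = 2*7*1.0223 = 14.3123
  x_2 = 0.4908 - 0.05*5.8901 = 0.1963
  y_2 = 1.0223 - 0.05*14.3123 = 0.3067
Step 3: grad_x = 2*6*0.1963 = 2.356, grad_y = 2*7*0.3067 = 4.2937
  x_3 = 0.1963 - 0.05*2.356 = 0.0785
  y_3 = 0.3067 - 0.05*4.2937 = 0.092
Step 4: grad_x = 2*6*0.0785 = 0.9424, grad_y = 2*7*0.092 = 1.2881
  x_4 = 0.0785 - 0.05*0.9424 = 0.0314
  y_4 = 0.092 - 0.05*1.2881 = 0.0276
Step 5: grad_x = 2*6*0.0314 = 0.377, grad_y = 2*7*0.0276 = 0.3864
  x_5 = 0.0314 - 0.05*0.377 = 0.0126
  y_5 = 0.0276 - 0.05*0.3864 = 0.0083
f(0.0126, 0.0083) = 6*0.0126^2 + 7*0.0083^2 = 0.0014


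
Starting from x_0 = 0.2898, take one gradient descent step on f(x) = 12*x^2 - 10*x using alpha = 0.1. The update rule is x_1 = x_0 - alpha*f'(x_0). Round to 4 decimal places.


We compute the gradient at x_0 and apply the update.
f'(x) = 24*x - 10
f'(0.2898) = 24*0.2898 - 10 = -3.0448
x_1 = 0.2898 - 0.1*-3.0448 = 0.5943


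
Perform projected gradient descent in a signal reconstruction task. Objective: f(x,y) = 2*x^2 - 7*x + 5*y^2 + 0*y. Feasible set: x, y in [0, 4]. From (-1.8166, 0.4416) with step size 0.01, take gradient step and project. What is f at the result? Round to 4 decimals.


Step 1: Compute gradient at (-1.8166, 0.4416).
grad_x = 2*2*-1.8166 - 7 = -14.2664
grad_y = 2*5*0.4416 + 0 = 4.416
Step 2: Gradient step.
x_raw = -1.8166 - 0.01*-14.2664 = -1.6739
y_raw = 0.4416 - 0.01*4.416 = 0.3974
Step 3: Project onto [0, 4].
x_proj = clip(-1.6739) = 0.0
y_proj = clip(0.3974) = 0.3974
Step 4: Evaluate f.
f(0.0, 0.3974) = 0.7898


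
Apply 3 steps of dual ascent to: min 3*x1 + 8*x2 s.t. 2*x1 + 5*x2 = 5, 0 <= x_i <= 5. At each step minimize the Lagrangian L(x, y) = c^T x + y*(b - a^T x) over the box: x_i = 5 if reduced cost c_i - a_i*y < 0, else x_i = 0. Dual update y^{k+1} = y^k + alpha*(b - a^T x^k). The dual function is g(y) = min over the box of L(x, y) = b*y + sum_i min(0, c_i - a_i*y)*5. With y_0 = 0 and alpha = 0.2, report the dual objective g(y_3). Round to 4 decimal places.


Dual ascent for LP: min 3*x1 + 8*x2, 2*x1 + 5*x2 = 5, 0 <= x_i <= 5
Step 1: y^k = 0.0, reduced costs: (3.0, 8.0)
  x^k = (0.0, 0.0), subgradient = b - a^T x = 5.0
  y^{k+1} = 0.0 + 0.2*5.0 = 1.0
Step 2: y^k = 1.0, reduced costs: (1.0, 3.0)
  x^k = (0.0, 0.0), subgradient = b - a^T x = 5.0
  y^{k+1} = 1.0 + 0.2*5.0 = 2.0
Step 3: y^k = 2.0, reduced costs: (-1.0, -2.0)
  x^k = (5.0, 5.0), subgradient = b - a^T x = -30.0
  y^{k+1} = 2.0 + 0.2*-30.0 = -4.0
Dual objective at y_3 = -4.0: reduced costs (11.0, 28.0), box minimizer x = (0.0, 0.0)
g(y_3) = b*y + (c1 - a1*y)*x1 + (c2 - a2*y)*x2 = 5*(-4.0) + 11.0*0.0 + 28.0*0.0 = -20.0 + 0.0 + 0.0 = -20.0


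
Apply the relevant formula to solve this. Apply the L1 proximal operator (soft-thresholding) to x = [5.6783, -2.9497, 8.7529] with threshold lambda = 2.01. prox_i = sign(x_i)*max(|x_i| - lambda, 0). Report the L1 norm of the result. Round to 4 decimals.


Soft-thresholding with lambda = 2.01:
prox(5.6783) = sign(5.6783)*max(|5.6783| - 2.01, 0) = 3.6683
prox(-2.9497) = sign(-2.9497)*max(|-2.9497| - 2.01, 0) = -0.9397
prox(8.7529) = sign(8.7529)*max(|8.7529| - 2.01, 0) = 6.7429
prox(x) = [3.6683, -0.9397, 6.7429]
||prox(x)||_1 = 3.6683 + 0.9397 + 6.7429 = 11.3509


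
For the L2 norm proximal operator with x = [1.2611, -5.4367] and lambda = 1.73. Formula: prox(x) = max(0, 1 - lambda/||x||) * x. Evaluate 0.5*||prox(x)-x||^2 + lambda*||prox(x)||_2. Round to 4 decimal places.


Step 1: Compute ||x||.
||x|| = 5.581
Step 2: Compute scaling factor.
scale = max(0, 1 - 1.73/5.581) = 0.69
Step 3: prox(x) = [0.8702, -3.7514]
||prox(x)|| = 3.851
Step 4: Proximal objective.
0.5*||prox-x||^2 = 1.4965
lambda*||prox|| = 6.6622
Total = 8.1588


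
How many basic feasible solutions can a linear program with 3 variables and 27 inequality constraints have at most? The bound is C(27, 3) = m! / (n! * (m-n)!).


Each vertex corresponds to some choice of n active constraints out of m, so the number of vertices is at most C(m, n) = m! / (n!(m-n)!).
m = 27, n = 3
Numerator: 27 * 26 * 25
Denominator: 3! = 6
C(27, 3) = 2925


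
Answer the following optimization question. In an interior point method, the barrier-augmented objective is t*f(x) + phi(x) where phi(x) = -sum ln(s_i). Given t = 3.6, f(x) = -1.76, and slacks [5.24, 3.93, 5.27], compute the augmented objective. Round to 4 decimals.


Step 1: Compute log-barrier.
ln values: [1.6563, 1.3686, 1.662]
phi = -(1.6563 + 1.3686 + 1.662) = -4.687
Step 2: Compute augmented objective.
t*f(x) = 3.6*-1.76 = -6.336
Total = -6.336 - 4.687 = -11.023


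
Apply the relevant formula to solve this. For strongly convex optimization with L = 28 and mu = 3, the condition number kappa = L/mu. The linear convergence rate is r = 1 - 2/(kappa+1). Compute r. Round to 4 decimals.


Step 1: Compute the condition number.
kappa = L/mu = 28/3 = 9.3333
Step 2: Compute the convergence rate.
r = 1 - 2/(kappa + 1) = 1 - 2*mu/(L + mu) = (L - mu)/(L + mu) = 25/31 = 0.8065


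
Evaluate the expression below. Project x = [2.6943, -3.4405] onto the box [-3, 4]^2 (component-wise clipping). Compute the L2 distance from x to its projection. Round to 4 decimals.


Project each component onto [-3, 4].
clip(2.6943) = 2.6943, clip(-3.4405) = -3.0
Projection = [2.6943, -3.0]
Squared diffs: [0.0, 0.194]
Distance = sqrt(0.194) = 0.4405


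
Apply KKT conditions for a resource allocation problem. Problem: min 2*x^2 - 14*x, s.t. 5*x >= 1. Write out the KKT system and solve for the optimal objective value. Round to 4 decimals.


Step 1: Try lambda = 0 (constraint inactive).
Stationarity: 2*2*x - 14 = 0
x* = 14/(2*2) = 3.5
Check constraint: 5*3.5 = 17.5 >= 1 -- satisfied.
Step 2: Compute optimal value.
f(x*) = 2*3.5^2 - 14*3.5 = -24.5


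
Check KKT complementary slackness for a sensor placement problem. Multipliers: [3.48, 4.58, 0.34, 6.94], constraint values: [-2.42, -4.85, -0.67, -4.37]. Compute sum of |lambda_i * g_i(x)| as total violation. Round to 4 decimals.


KKT complementary slackness check:
lambda_1 * g_1 = 3.48 * -2.42 = -8.4216
lambda_2 * g_2 = 4.58 * -4.85 = -22.213
lambda_3 * g_3 = 0.34 * -0.67 = -0.2278
lambda_4 * g_4 = 6.94 * -4.37 = -30.3278
Total violation = 8.4216 + 22.213 + 0.2278 + 30.3278 = 61.1902


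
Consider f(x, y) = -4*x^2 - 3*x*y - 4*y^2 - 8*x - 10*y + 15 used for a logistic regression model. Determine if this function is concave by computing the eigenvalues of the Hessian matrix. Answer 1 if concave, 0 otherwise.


The Hessian of f(x,y) = -4*x^2 - 3*x*y - 4*y^2 - 8*x - 10*y + 15 is:
H = [[-8, -3], [-3, -8]]
Trace = -8 - 8 = -16
Determinant = -8*-8 - (-3)^2 = 55
Discriminant = (-16)^2 - 4*55 = 36.0
Eigenvalues: lambda_1 = -11.0, lambda_2 = -5.0
The function is concave.

1


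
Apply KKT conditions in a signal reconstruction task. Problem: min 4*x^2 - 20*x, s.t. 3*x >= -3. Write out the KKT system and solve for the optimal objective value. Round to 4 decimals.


Step 1: Try lambda = 0 (constraint inactive).
Stationarity: 2*4*x - 20 = 0
x* = 20/(2*4) = 2.5
Check constraint: 3*2.5 = 7.5 >= -3 -- satisfied.
Step 2: Compute optimal value.
f(x*) = 4*2.5^2 - 20*2.5 = -25.0


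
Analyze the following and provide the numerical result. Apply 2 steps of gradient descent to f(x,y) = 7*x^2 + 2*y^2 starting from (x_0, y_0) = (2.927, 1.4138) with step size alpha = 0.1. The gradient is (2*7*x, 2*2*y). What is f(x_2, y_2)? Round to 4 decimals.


Gradient descent on f(x,y) = 7*x^2 + 2*y^2.
Starting point: (2.927, 1.4138), alpha = 0.1
Step 1: grad_x = 2*7*2.927 = 40.978, grad_y = 2*2*1.4138 = 5.6552
  x_1 = 2.927 - 0.1*40.978 = -1.1708
  y_1 = 1.4138 - 0.1*5.6552 = 0.8483
Step 2: grad_x = 2*7*-1.1708 = -16.3912, grad_y = 2*2*0.8483 = 3.3931
  x_2 = -1.1708 - 0.1*-16.3912 = 0.4683
  y_2 = 0.8483 - 0.1*3.3931 = 0.509
f(0.4683, 0.509) = 7*0.4683^2 + 2*0.509^2 = 2.0534


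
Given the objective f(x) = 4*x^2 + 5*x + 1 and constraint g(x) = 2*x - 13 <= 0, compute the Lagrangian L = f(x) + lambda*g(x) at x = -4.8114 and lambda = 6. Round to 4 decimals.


Step 1: Evaluate f(x).
f(-4.8114) = 4*(-4.8114)^2 + 5*(-4.8114) + 1 = 69.5413
Step 2: Evaluate g(x).
g(-4.8114) = 2*-4.8114 - 13 = -22.6228
Step 3: Compute Lagrangian.
L = 69.5413 + 6*-22.6228 = -66.1955


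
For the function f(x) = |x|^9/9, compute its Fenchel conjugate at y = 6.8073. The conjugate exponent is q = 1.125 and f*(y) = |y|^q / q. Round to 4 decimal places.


The conjugate exponent q satisfies 1/p + 1/q = 1.
p = 9, so q = 9/(9 - 1) = 1.125
|y|^q = 6.8073^1.125 = 8.6516
f*(6.8073) = 8.6516 / 1.125 = 7.6903


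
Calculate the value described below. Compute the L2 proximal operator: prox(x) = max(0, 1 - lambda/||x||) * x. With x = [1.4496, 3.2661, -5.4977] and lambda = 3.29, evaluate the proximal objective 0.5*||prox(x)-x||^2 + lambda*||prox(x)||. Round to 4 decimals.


Step 1: Compute ||x||.
||x|| = 6.5569
Step 2: Compute scaling factor.
scale = max(0, 1 - 3.29/6.5569) = 0.4982
Step 3: prox(x) = [0.7223, 1.6273, -2.7392]
||prox(x)|| = 3.2669
Step 4: Proximal objective.
0.5*||prox-x||^2 = 5.4121
lambda*||prox|| = 10.7481
Total = 16.1603


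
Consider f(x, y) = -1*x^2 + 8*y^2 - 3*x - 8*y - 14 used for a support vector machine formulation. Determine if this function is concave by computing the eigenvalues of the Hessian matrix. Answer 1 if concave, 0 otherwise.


The Hessian of f(x,y) = -1*x^2 + 8*y^2 - 3*x - 8*y - 14 is:
H = [[-2, 0], [0, 16]]
Trace = -2 + 16 = 14
Determinant = -2*16 - (0)^2 = -32
Discriminant = (14)^2 - 4*-32 = 324.0
Eigenvalues: lambda_1 = -2.0, lambda_2 = 16.0
The function is not concave.

0


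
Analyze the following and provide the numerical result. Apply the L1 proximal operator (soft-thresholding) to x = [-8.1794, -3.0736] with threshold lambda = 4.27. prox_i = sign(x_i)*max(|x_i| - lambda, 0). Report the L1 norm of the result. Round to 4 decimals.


Soft-thresholding with lambda = 4.27:
prox(-8.1794) = sign(-8.1794)*max(|-8.1794| - 4.27, 0) = -3.9094
prox(-3.0736) = sign(-3.0736)*max(|-3.0736| - 4.27, 0) = 0.0
prox(x) = [-3.9094, 0.0]
||prox(x)||_1 = 3.9094 + 0.0 = 3.9094


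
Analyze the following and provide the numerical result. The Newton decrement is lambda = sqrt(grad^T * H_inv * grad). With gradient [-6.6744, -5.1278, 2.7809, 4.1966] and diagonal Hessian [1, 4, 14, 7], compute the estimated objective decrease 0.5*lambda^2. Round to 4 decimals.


Step 1: H is diagonal, so H^(-1) * g = [-6.6744, -1.282, 0.1986, 0.5995].
Step 2: g^T H^(-1) g = sum_i g_i^2 / H_ii
  = (-6.6744)^2/1 + (-5.1278)^2/4 + (2.7809)^2/14 + (4.1966)^2/7
  = 44.5476 + 6.5736 + 0.5524 + 2.5159 = 54.1895
Step 3: Objective decrease = 0.5 * g^T H^(-1) g = 27.0948


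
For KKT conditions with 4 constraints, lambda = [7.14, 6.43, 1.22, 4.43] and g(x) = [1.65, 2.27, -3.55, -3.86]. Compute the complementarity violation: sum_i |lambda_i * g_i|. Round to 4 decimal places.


KKT complementary slackness check:
lambda_1 * g_1 = 7.14 * 1.65 = 11.781
lambda_2 * g_2 = 6.43 * 2.27 = 14.5961
lambda_3 * g_3 = 1.22 * -3.55 = -4.331
lambda_4 * g_4 = 4.43 * -3.86 = -17.0998
Total violation = 11.781 + 14.5961 + 4.331 + 17.0998 = 47.8079


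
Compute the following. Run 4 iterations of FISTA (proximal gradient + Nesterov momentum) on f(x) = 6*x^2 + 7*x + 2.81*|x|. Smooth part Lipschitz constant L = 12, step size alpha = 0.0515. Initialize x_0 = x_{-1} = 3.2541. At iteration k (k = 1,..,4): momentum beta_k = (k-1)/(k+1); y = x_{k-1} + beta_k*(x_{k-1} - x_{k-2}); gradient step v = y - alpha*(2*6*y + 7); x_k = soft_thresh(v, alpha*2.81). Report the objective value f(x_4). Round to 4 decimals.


FISTA on f(x) = 6*x^2 + 7*x + 2.81*|x|
L = 12, alpha = 0.0515
Iteration 1: beta = 0.0, y = 3.2541 + 0.0*(3.2541 - 3.2541) = 3.2541
  grad(y) = 46.0492, v = y - alpha*grad = 0.8826
  prox(v) = soft_thresh(0.8826, 0.1447) = 0.7379
Iteration 2: beta = 0.3333, y = 0.7379 + 0.3333*(0.7379 - 3.2541) = -0.1009
  grad(y) = 5.7892, v = y - alpha*grad = -0.399
  prox(v) = soft_thresh(-0.399, 0.1447) = -0.2543
Iteration 3: beta = 0.5, y = -0.2543 + 0.5*(-0.2543 - 0.7379) = -0.7504
  grad(y) = -2.005, v = y - alpha*grad = -0.6472
  prox(v) = soft_thresh(-0.6472, 0.1447) = -0.5024
Iteration 4: beta = 0.6, y = -0.5024 + 0.6*(-0.5024 + 0.2543) = -0.6513
  grad(y) = -0.8158, v = y - alpha*grad = -0.6093
  prox(v) = soft_thresh(-0.6093, 0.1447) = -0.4646
f(x_4) = 6*(-0.4646)^2 + 7*(-0.4646) + 2.81*|-0.4646| = -0.6516


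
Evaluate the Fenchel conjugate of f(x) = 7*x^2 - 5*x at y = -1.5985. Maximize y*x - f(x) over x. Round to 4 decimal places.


f*(y) = sup_x {y*x - a*x^2 - b*x} = sup_x {(y-b)*x - a*x^2}
FOC: (y - b) - 2a*x = 0 => x* = (y - b)/(2a)
x* = (-1.5985 + 5)/(2*7) = 0.243
f*(-1.5985) = (y-b)^2/(4a) = (-1.5985 + 5)^2/(4*7)
= 11.5702/28 = 0.4132


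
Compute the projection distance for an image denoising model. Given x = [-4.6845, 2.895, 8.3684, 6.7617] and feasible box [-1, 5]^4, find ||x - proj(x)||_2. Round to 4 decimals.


Project each component onto [-1, 5].
clip(-4.6845) = -1.0, clip(2.895) = 2.895, clip(8.3684) = 5.0, clip(6.7617) = 5.0
Projection = [-1.0, 2.895, 5.0, 5.0]
Squared diffs: [13.5755, 0.0, 11.3461, 3.1036]
Distance = sqrt(28.0252) = 5.2939
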